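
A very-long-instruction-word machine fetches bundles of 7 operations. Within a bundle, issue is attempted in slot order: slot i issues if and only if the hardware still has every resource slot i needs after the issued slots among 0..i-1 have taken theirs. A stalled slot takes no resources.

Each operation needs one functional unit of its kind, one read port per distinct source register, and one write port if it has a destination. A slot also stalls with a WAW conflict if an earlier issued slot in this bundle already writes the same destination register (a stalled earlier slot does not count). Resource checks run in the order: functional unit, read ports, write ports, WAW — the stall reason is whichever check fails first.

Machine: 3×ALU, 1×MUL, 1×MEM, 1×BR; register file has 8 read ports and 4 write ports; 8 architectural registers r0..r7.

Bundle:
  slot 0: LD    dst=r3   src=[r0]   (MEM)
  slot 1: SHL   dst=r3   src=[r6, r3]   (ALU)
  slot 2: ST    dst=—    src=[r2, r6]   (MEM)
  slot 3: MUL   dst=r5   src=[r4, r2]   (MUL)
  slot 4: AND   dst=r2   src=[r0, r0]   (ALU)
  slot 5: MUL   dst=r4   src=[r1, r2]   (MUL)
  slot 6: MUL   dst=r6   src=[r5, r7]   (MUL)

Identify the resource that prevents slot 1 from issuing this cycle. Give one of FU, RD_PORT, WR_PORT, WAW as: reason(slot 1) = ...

reason(slot 1) = WAW

[0] MEM needs rd=1 wr=1: ok; after: ALU=3 MUL=1 MEM=0 BR=1, R=7, W=3
[1] ALU needs rd=2 wr=1: WAW; after: ALU=3 MUL=1 MEM=0 BR=1, R=7, W=3
[2] MEM needs rd=2 wr=0: FU; after: ALU=3 MUL=1 MEM=0 BR=1, R=7, W=3
[3] MUL needs rd=2 wr=1: ok; after: ALU=3 MUL=0 MEM=0 BR=1, R=5, W=2
[4] ALU needs rd=1 wr=1: ok; after: ALU=2 MUL=0 MEM=0 BR=1, R=4, W=1
[5] MUL needs rd=2 wr=1: FU; after: ALU=2 MUL=0 MEM=0 BR=1, R=4, W=1
[6] MUL needs rd=2 wr=1: FU; after: ALU=2 MUL=0 MEM=0 BR=1, R=4, W=1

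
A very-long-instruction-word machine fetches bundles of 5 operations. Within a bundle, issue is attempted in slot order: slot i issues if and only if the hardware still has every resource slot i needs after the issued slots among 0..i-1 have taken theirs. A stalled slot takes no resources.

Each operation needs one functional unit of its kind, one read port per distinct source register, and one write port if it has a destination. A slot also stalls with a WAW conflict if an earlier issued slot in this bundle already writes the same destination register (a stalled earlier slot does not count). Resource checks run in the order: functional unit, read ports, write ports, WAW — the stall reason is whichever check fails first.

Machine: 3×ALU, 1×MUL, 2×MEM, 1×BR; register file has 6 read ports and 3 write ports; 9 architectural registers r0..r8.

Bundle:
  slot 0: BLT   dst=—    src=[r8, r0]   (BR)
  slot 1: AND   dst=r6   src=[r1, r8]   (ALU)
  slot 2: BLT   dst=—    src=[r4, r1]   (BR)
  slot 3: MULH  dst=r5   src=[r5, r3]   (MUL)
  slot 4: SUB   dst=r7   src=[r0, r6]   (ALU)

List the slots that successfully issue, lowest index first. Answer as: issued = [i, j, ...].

slot 0 (BR): ISSUE — free A3,Mu1,Ld2,B0 rp4 wp3
slot 1 (ALU): ISSUE — free A2,Mu1,Ld2,B0 rp2 wp2
slot 2 (BR): stall FU — free A2,Mu1,Ld2,B0 rp2 wp2
slot 3 (MUL): ISSUE — free A2,Mu0,Ld2,B0 rp0 wp1
slot 4 (ALU): stall RD_PORT — free A2,Mu0,Ld2,B0 rp0 wp1

issued = [0, 1, 3]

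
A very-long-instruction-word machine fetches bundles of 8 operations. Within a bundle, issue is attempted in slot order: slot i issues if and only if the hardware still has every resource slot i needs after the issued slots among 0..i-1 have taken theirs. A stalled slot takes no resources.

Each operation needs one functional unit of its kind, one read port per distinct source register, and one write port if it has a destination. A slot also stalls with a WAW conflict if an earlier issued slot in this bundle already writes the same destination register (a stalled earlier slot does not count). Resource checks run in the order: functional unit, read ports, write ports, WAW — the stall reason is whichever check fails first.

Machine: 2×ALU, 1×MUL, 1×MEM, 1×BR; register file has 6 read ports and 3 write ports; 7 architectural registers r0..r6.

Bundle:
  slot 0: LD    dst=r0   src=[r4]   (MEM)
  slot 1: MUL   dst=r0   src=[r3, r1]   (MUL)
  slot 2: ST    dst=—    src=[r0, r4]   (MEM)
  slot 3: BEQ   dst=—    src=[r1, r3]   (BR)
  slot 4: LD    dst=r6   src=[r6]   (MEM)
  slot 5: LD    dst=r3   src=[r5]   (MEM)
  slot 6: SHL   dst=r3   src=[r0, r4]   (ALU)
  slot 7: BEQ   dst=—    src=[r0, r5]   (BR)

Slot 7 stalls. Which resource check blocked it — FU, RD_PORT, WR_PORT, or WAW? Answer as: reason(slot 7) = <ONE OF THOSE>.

reason(slot 7) = FU

#0 MEM src=r4 dispatched  <A:2 Mu:1 Ld:0 B:1 rd:5 wr:2>
#1 MUL src=r3,r1 held:WAW  <A:2 Mu:1 Ld:0 B:1 rd:5 wr:2>
#2 MEM src=r0,r4 held:FU  <A:2 Mu:1 Ld:0 B:1 rd:5 wr:2>
#3 BR src=r1,r3 dispatched  <A:2 Mu:1 Ld:0 B:0 rd:3 wr:2>
#4 MEM src=r6 held:FU  <A:2 Mu:1 Ld:0 B:0 rd:3 wr:2>
#5 MEM src=r5 held:FU  <A:2 Mu:1 Ld:0 B:0 rd:3 wr:2>
#6 ALU src=r0,r4 dispatched  <A:1 Mu:1 Ld:0 B:0 rd:1 wr:1>
#7 BR src=r0,r5 held:FU  <A:1 Mu:1 Ld:0 B:0 rd:1 wr:1>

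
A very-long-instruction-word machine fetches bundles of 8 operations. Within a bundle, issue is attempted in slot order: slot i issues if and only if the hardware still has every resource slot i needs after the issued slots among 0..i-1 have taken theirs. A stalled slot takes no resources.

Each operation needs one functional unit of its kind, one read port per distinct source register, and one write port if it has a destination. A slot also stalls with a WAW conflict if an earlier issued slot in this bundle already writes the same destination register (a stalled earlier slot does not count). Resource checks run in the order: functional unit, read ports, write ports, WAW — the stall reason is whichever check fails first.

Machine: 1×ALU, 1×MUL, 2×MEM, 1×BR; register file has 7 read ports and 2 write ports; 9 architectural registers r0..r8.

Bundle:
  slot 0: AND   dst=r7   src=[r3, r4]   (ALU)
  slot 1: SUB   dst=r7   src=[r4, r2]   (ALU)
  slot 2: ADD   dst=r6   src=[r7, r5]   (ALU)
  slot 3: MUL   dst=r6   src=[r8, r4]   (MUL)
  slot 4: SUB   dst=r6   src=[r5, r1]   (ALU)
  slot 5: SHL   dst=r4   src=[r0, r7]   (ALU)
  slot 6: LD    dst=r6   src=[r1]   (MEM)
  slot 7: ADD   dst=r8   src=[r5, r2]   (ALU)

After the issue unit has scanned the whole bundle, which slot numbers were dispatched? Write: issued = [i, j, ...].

issued = [0, 3]

slot 0 (ALU): ISSUE — free A0,Mu1,Ld2,B1 rp5 wp1
slot 1 (ALU): stall FU — free A0,Mu1,Ld2,B1 rp5 wp1
slot 2 (ALU): stall FU — free A0,Mu1,Ld2,B1 rp5 wp1
slot 3 (MUL): ISSUE — free A0,Mu0,Ld2,B1 rp3 wp0
slot 4 (ALU): stall FU — free A0,Mu0,Ld2,B1 rp3 wp0
slot 5 (ALU): stall FU — free A0,Mu0,Ld2,B1 rp3 wp0
slot 6 (MEM): stall WR_PORT — free A0,Mu0,Ld2,B1 rp3 wp0
slot 7 (ALU): stall FU — free A0,Mu0,Ld2,B1 rp3 wp0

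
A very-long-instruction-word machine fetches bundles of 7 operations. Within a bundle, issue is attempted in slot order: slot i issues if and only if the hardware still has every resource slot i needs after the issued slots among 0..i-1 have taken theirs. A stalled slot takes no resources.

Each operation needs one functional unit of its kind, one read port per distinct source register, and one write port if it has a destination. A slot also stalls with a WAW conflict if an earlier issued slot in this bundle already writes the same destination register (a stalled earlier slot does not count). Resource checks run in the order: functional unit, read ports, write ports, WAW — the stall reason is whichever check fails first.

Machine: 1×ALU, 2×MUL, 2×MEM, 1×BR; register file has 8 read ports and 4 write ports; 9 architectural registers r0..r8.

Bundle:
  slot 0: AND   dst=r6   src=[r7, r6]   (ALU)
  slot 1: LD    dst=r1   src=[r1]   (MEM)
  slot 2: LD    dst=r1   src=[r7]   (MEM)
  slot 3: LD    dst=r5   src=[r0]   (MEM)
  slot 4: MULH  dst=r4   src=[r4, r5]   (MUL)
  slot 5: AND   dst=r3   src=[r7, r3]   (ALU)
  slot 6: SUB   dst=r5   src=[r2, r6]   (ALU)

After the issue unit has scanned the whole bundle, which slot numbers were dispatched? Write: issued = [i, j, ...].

#0 ALU src=r7,r6 dispatched  <A:0 Mu:2 Ld:2 B:1 rd:6 wr:3>
#1 MEM src=r1 dispatched  <A:0 Mu:2 Ld:1 B:1 rd:5 wr:2>
#2 MEM src=r7 held:WAW  <A:0 Mu:2 Ld:1 B:1 rd:5 wr:2>
#3 MEM src=r0 dispatched  <A:0 Mu:2 Ld:0 B:1 rd:4 wr:1>
#4 MUL src=r4,r5 dispatched  <A:0 Mu:1 Ld:0 B:1 rd:2 wr:0>
#5 ALU src=r7,r3 held:FU  <A:0 Mu:1 Ld:0 B:1 rd:2 wr:0>
#6 ALU src=r2,r6 held:FU  <A:0 Mu:1 Ld:0 B:1 rd:2 wr:0>

issued = [0, 1, 3, 4]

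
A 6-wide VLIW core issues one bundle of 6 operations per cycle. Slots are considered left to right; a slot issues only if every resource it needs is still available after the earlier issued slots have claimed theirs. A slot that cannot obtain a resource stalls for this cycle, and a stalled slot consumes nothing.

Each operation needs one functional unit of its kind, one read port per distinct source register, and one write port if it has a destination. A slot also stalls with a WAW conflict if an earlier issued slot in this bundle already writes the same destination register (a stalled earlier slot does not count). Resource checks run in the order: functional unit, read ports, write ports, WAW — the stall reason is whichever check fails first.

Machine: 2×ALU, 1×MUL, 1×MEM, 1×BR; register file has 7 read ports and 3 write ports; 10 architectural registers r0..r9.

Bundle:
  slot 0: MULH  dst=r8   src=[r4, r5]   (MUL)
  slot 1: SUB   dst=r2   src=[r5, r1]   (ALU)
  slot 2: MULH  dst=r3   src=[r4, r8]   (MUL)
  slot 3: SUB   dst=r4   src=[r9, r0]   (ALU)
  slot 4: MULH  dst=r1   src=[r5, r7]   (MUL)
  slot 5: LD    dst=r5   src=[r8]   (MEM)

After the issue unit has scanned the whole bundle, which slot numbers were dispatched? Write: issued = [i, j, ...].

issued = [0, 1, 3]

(0) want 1×MUL +2rd +1wr — yes → AL2|MU0|ME1|BR1|rd5|wr2
(1) want 1×ALU +2rd +1wr — yes → AL1|MU0|ME1|BR1|rd3|wr1
(2) want 1×MUL +2rd +1wr — FU → AL1|MU0|ME1|BR1|rd3|wr1
(3) want 1×ALU +2rd +1wr — yes → AL0|MU0|ME1|BR1|rd1|wr0
(4) want 1×MUL +2rd +1wr — FU → AL0|MU0|ME1|BR1|rd1|wr0
(5) want 1×MEM +1rd +1wr — WR_PORT → AL0|MU0|ME1|BR1|rd1|wr0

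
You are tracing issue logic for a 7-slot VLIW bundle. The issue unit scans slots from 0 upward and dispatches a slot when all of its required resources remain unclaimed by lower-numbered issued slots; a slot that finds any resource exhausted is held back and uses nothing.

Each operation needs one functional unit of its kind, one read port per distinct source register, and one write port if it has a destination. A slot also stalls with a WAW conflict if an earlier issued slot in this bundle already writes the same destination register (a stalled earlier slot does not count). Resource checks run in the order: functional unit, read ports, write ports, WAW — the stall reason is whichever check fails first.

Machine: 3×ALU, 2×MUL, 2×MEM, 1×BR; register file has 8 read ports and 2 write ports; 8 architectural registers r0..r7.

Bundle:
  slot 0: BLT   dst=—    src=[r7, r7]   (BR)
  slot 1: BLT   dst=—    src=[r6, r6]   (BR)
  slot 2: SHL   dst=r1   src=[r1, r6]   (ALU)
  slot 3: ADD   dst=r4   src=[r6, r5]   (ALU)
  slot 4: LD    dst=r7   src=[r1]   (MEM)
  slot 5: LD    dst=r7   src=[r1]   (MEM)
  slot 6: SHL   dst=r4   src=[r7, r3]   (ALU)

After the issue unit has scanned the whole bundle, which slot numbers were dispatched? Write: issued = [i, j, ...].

issued = [0, 2, 3]

(0) want 1×BR +1rd +0wr — yes → AL3|MU2|ME2|BR0|rd7|wr2
(1) want 1×BR +1rd +0wr — FU → AL3|MU2|ME2|BR0|rd7|wr2
(2) want 1×ALU +2rd +1wr — yes → AL2|MU2|ME2|BR0|rd5|wr1
(3) want 1×ALU +2rd +1wr — yes → AL1|MU2|ME2|BR0|rd3|wr0
(4) want 1×MEM +1rd +1wr — WR_PORT → AL1|MU2|ME2|BR0|rd3|wr0
(5) want 1×MEM +1rd +1wr — WR_PORT → AL1|MU2|ME2|BR0|rd3|wr0
(6) want 1×ALU +2rd +1wr — WR_PORT → AL1|MU2|ME2|BR0|rd3|wr0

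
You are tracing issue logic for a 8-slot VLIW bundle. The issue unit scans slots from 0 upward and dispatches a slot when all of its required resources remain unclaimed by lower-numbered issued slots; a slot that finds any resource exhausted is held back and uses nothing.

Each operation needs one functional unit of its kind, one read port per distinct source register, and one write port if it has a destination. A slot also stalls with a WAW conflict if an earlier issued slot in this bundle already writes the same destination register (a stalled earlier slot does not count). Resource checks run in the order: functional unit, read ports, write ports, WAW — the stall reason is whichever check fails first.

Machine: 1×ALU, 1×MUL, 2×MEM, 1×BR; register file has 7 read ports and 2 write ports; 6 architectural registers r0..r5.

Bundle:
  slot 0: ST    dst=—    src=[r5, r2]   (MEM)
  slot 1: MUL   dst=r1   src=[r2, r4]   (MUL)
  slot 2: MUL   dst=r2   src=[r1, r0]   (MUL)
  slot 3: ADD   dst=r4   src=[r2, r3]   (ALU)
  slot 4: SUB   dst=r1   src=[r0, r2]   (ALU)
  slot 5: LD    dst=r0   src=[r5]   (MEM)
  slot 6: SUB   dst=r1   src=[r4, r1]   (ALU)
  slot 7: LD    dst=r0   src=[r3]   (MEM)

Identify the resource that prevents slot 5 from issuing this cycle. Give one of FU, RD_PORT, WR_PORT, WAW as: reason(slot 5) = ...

  0. MEM ⇒ go  {1A/1Mu/1Ld/1B | 5r 2w}
  1. MUL→r1 ⇒ go  {1A/0Mu/1Ld/1B | 3r 1w}
  2. MUL→r2 ⇒ no(FU)  {1A/0Mu/1Ld/1B | 3r 1w}
  3. ALU→r4 ⇒ go  {0A/0Mu/1Ld/1B | 1r 0w}
  4. ALU→r1 ⇒ no(FU)  {0A/0Mu/1Ld/1B | 1r 0w}
  5. MEM→r0 ⇒ no(WR_PORT)  {0A/0Mu/1Ld/1B | 1r 0w}
  6. ALU→r1 ⇒ no(FU)  {0A/0Mu/1Ld/1B | 1r 0w}
  7. MEM→r0 ⇒ no(WR_PORT)  {0A/0Mu/1Ld/1B | 1r 0w}

reason(slot 5) = WR_PORT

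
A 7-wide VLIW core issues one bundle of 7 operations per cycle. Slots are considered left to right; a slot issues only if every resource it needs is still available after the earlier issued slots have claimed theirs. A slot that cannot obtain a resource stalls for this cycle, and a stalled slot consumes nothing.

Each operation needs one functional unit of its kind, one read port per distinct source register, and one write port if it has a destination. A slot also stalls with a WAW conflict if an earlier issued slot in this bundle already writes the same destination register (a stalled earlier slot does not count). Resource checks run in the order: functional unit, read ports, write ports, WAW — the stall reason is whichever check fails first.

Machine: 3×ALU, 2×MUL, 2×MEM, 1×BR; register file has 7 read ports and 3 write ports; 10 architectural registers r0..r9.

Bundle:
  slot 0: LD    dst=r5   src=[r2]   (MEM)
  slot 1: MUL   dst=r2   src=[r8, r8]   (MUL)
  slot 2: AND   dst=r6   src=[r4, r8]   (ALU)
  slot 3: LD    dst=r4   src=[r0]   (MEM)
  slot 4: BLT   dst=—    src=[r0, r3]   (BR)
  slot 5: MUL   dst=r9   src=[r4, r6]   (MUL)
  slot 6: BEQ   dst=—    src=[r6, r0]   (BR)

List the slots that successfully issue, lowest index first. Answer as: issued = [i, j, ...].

[0] MEM needs rd=1 wr=1: ok; after: ALU=3 MUL=2 MEM=1 BR=1, R=6, W=2
[1] MUL needs rd=1 wr=1: ok; after: ALU=3 MUL=1 MEM=1 BR=1, R=5, W=1
[2] ALU needs rd=2 wr=1: ok; after: ALU=2 MUL=1 MEM=1 BR=1, R=3, W=0
[3] MEM needs rd=1 wr=1: WR_PORT; after: ALU=2 MUL=1 MEM=1 BR=1, R=3, W=0
[4] BR needs rd=2 wr=0: ok; after: ALU=2 MUL=1 MEM=1 BR=0, R=1, W=0
[5] MUL needs rd=2 wr=1: RD_PORT; after: ALU=2 MUL=1 MEM=1 BR=0, R=1, W=0
[6] BR needs rd=2 wr=0: FU; after: ALU=2 MUL=1 MEM=1 BR=0, R=1, W=0

issued = [0, 1, 2, 4]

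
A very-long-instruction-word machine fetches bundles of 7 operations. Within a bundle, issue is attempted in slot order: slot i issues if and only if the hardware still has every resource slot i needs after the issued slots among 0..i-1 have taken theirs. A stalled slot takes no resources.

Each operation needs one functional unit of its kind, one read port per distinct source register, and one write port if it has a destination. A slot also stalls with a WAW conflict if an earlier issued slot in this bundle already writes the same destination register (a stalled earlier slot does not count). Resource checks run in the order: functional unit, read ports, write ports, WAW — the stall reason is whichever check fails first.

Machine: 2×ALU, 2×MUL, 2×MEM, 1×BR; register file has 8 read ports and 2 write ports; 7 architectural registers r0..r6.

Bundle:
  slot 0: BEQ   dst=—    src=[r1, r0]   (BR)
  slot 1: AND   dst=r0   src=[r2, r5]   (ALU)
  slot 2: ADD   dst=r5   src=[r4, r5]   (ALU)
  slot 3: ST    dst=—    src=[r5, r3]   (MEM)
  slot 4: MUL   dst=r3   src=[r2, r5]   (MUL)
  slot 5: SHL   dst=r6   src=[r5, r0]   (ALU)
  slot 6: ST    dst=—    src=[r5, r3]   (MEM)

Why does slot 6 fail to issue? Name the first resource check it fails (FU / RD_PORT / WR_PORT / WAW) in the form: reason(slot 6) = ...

[0] BR needs rd=2 wr=0: ok; after: ALU=2 MUL=2 MEM=2 BR=0, R=6, W=2
[1] ALU needs rd=2 wr=1: ok; after: ALU=1 MUL=2 MEM=2 BR=0, R=4, W=1
[2] ALU needs rd=2 wr=1: ok; after: ALU=0 MUL=2 MEM=2 BR=0, R=2, W=0
[3] MEM needs rd=2 wr=0: ok; after: ALU=0 MUL=2 MEM=1 BR=0, R=0, W=0
[4] MUL needs rd=2 wr=1: RD_PORT; after: ALU=0 MUL=2 MEM=1 BR=0, R=0, W=0
[5] ALU needs rd=2 wr=1: FU; after: ALU=0 MUL=2 MEM=1 BR=0, R=0, W=0
[6] MEM needs rd=2 wr=0: RD_PORT; after: ALU=0 MUL=2 MEM=1 BR=0, R=0, W=0

reason(slot 6) = RD_PORT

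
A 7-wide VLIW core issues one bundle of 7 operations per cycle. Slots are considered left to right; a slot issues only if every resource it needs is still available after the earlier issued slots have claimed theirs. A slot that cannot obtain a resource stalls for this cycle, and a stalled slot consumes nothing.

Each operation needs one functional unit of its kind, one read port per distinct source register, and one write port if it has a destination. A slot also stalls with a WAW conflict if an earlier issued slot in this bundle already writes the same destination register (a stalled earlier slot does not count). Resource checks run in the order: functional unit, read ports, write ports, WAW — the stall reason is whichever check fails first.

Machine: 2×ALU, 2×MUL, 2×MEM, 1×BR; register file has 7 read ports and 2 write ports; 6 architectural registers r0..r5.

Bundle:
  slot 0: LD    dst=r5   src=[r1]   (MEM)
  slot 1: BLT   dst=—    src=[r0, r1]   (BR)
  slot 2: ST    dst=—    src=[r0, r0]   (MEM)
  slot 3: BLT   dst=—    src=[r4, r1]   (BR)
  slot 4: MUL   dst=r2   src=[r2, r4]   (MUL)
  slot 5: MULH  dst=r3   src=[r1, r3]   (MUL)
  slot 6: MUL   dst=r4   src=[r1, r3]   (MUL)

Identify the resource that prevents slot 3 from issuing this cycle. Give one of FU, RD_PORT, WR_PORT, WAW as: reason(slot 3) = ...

(0) want 1×MEM +1rd +1wr — yes → AL2|MU2|ME1|BR1|rd6|wr1
(1) want 1×BR +2rd +0wr — yes → AL2|MU2|ME1|BR0|rd4|wr1
(2) want 1×MEM +1rd +0wr — yes → AL2|MU2|ME0|BR0|rd3|wr1
(3) want 1×BR +2rd +0wr — FU → AL2|MU2|ME0|BR0|rd3|wr1
(4) want 1×MUL +2rd +1wr — yes → AL2|MU1|ME0|BR0|rd1|wr0
(5) want 1×MUL +2rd +1wr — RD_PORT → AL2|MU1|ME0|BR0|rd1|wr0
(6) want 1×MUL +2rd +1wr — RD_PORT → AL2|MU1|ME0|BR0|rd1|wr0

reason(slot 3) = FU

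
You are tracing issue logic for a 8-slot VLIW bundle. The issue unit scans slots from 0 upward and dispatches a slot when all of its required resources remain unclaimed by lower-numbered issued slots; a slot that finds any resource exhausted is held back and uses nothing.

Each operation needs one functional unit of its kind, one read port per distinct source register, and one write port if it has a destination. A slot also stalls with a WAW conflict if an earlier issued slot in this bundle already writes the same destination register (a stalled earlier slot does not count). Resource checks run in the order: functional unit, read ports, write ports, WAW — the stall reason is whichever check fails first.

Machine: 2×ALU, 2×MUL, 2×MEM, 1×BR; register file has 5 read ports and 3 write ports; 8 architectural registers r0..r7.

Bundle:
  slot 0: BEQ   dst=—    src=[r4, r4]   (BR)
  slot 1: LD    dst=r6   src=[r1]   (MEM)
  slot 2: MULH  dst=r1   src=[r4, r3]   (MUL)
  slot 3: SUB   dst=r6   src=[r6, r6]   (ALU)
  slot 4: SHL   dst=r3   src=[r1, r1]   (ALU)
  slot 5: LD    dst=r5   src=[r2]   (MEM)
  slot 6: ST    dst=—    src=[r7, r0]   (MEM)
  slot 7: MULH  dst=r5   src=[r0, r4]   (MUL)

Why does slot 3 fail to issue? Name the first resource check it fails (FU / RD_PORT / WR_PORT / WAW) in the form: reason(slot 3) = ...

reason(slot 3) = WAW

#0 BR src=r4,r4 dispatched  <A:2 Mu:2 Ld:2 B:0 rd:4 wr:3>
#1 MEM src=r1 dispatched  <A:2 Mu:2 Ld:1 B:0 rd:3 wr:2>
#2 MUL src=r4,r3 dispatched  <A:2 Mu:1 Ld:1 B:0 rd:1 wr:1>
#3 ALU src=r6,r6 held:WAW  <A:2 Mu:1 Ld:1 B:0 rd:1 wr:1>
#4 ALU src=r1,r1 dispatched  <A:1 Mu:1 Ld:1 B:0 rd:0 wr:0>
#5 MEM src=r2 held:RD_PORT  <A:1 Mu:1 Ld:1 B:0 rd:0 wr:0>
#6 MEM src=r7,r0 held:RD_PORT  <A:1 Mu:1 Ld:1 B:0 rd:0 wr:0>
#7 MUL src=r0,r4 held:RD_PORT  <A:1 Mu:1 Ld:1 B:0 rd:0 wr:0>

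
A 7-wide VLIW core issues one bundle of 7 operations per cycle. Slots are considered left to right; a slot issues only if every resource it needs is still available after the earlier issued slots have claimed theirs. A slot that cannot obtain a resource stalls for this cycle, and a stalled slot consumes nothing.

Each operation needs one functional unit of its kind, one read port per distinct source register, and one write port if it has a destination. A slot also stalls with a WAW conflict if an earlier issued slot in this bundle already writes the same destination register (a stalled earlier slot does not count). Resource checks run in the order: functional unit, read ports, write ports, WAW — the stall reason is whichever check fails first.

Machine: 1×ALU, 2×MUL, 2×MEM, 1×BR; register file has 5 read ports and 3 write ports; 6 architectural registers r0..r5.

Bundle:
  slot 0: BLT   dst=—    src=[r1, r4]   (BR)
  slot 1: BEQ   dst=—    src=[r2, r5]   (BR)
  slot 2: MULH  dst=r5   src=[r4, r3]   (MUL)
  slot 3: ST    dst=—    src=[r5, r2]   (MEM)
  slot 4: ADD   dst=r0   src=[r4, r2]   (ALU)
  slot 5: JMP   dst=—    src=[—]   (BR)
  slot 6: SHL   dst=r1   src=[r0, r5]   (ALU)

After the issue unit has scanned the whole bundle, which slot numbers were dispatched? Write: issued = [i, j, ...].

issued = [0, 2]

[0] BR needs rd=2 wr=0: ok; after: ALU=1 MUL=2 MEM=2 BR=0, R=3, W=3
[1] BR needs rd=2 wr=0: FU; after: ALU=1 MUL=2 MEM=2 BR=0, R=3, W=3
[2] MUL needs rd=2 wr=1: ok; after: ALU=1 MUL=1 MEM=2 BR=0, R=1, W=2
[3] MEM needs rd=2 wr=0: RD_PORT; after: ALU=1 MUL=1 MEM=2 BR=0, R=1, W=2
[4] ALU needs rd=2 wr=1: RD_PORT; after: ALU=1 MUL=1 MEM=2 BR=0, R=1, W=2
[5] BR needs rd=0 wr=0: FU; after: ALU=1 MUL=1 MEM=2 BR=0, R=1, W=2
[6] ALU needs rd=2 wr=1: RD_PORT; after: ALU=1 MUL=1 MEM=2 BR=0, R=1, W=2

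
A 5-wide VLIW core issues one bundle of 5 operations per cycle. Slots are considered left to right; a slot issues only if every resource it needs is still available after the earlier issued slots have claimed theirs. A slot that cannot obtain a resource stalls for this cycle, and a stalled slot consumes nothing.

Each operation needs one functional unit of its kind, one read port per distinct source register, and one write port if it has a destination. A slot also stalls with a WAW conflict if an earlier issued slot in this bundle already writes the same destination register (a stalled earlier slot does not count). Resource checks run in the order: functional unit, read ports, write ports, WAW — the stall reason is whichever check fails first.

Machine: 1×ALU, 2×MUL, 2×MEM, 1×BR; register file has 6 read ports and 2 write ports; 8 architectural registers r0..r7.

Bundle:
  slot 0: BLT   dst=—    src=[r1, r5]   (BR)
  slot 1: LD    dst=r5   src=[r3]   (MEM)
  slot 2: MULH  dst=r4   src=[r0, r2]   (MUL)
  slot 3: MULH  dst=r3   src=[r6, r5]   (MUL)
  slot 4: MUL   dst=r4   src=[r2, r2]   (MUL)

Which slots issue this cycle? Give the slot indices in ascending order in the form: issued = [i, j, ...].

issued = [0, 1, 2]

slot 0 (BR): ISSUE — free A1,Mu2,Ld2,B0 rp4 wp2
slot 1 (MEM): ISSUE — free A1,Mu2,Ld1,B0 rp3 wp1
slot 2 (MUL): ISSUE — free A1,Mu1,Ld1,B0 rp1 wp0
slot 3 (MUL): stall RD_PORT — free A1,Mu1,Ld1,B0 rp1 wp0
slot 4 (MUL): stall WR_PORT — free A1,Mu1,Ld1,B0 rp1 wp0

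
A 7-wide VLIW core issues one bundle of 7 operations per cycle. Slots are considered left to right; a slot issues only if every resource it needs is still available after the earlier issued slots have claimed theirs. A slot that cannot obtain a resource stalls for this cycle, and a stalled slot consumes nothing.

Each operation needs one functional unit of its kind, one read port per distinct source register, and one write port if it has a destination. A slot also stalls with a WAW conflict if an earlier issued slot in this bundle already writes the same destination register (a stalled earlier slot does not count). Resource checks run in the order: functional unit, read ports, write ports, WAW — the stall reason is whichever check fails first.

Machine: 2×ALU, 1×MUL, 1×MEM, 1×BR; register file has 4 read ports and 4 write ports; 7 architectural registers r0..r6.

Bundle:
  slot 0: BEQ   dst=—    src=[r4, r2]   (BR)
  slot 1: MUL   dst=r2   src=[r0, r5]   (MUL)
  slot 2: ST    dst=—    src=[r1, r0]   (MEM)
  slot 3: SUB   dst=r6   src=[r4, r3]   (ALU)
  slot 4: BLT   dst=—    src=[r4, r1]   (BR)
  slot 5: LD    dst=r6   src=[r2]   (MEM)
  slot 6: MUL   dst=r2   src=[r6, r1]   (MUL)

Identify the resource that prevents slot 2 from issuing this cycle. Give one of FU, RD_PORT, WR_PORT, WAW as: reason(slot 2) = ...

reason(slot 2) = RD_PORT

(0) want 1×BR +2rd +0wr — yes → AL2|MU1|ME1|BR0|rd2|wr4
(1) want 1×MUL +2rd +1wr — yes → AL2|MU0|ME1|BR0|rd0|wr3
(2) want 1×MEM +2rd +0wr — RD_PORT → AL2|MU0|ME1|BR0|rd0|wr3
(3) want 1×ALU +2rd +1wr — RD_PORT → AL2|MU0|ME1|BR0|rd0|wr3
(4) want 1×BR +2rd +0wr — FU → AL2|MU0|ME1|BR0|rd0|wr3
(5) want 1×MEM +1rd +1wr — RD_PORT → AL2|MU0|ME1|BR0|rd0|wr3
(6) want 1×MUL +2rd +1wr — FU → AL2|MU0|ME1|BR0|rd0|wr3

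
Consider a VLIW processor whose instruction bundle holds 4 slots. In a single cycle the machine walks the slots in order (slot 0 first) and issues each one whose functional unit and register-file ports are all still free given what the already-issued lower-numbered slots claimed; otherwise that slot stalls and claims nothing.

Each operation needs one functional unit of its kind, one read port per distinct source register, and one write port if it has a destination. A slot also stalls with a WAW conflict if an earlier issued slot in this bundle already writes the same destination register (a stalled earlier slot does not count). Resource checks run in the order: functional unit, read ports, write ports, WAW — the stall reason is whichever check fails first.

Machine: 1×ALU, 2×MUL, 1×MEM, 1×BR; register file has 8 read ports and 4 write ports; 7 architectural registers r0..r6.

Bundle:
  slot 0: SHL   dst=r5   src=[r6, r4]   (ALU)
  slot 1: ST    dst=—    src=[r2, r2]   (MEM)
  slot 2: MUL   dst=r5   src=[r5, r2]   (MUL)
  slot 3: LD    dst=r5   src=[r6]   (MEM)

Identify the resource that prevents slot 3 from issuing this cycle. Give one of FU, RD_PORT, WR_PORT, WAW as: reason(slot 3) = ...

[0] ALU needs rd=2 wr=1: ok; after: ALU=0 MUL=2 MEM=1 BR=1, R=6, W=3
[1] MEM needs rd=1 wr=0: ok; after: ALU=0 MUL=2 MEM=0 BR=1, R=5, W=3
[2] MUL needs rd=2 wr=1: WAW; after: ALU=0 MUL=2 MEM=0 BR=1, R=5, W=3
[3] MEM needs rd=1 wr=1: FU; after: ALU=0 MUL=2 MEM=0 BR=1, R=5, W=3

reason(slot 3) = FU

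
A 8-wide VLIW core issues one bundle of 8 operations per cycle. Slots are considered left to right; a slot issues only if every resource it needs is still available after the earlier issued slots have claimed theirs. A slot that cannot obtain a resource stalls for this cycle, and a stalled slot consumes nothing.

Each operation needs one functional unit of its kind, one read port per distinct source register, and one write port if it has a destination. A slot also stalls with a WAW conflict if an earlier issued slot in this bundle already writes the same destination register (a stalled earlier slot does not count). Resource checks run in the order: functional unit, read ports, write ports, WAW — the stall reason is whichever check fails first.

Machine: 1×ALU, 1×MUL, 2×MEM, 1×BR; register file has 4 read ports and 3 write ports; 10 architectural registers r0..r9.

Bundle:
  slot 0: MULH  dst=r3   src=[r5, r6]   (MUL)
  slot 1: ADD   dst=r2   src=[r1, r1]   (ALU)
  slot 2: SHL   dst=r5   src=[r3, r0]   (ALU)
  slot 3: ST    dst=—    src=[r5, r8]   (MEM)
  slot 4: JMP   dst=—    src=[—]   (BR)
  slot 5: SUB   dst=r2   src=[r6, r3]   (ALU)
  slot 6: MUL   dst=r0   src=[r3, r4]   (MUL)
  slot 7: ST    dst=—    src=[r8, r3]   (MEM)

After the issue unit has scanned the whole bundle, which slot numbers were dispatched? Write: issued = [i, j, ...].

#0 MUL src=r5,r6 dispatched  <A:1 Mu:0 Ld:2 B:1 rd:2 wr:2>
#1 ALU src=r1,r1 dispatched  <A:0 Mu:0 Ld:2 B:1 rd:1 wr:1>
#2 ALU src=r3,r0 held:FU  <A:0 Mu:0 Ld:2 B:1 rd:1 wr:1>
#3 MEM src=r5,r8 held:RD_PORT  <A:0 Mu:0 Ld:2 B:1 rd:1 wr:1>
#4 BR src=- dispatched  <A:0 Mu:0 Ld:2 B:0 rd:1 wr:1>
#5 ALU src=r6,r3 held:FU  <A:0 Mu:0 Ld:2 B:0 rd:1 wr:1>
#6 MUL src=r3,r4 held:FU  <A:0 Mu:0 Ld:2 B:0 rd:1 wr:1>
#7 MEM src=r8,r3 held:RD_PORT  <A:0 Mu:0 Ld:2 B:0 rd:1 wr:1>

issued = [0, 1, 4]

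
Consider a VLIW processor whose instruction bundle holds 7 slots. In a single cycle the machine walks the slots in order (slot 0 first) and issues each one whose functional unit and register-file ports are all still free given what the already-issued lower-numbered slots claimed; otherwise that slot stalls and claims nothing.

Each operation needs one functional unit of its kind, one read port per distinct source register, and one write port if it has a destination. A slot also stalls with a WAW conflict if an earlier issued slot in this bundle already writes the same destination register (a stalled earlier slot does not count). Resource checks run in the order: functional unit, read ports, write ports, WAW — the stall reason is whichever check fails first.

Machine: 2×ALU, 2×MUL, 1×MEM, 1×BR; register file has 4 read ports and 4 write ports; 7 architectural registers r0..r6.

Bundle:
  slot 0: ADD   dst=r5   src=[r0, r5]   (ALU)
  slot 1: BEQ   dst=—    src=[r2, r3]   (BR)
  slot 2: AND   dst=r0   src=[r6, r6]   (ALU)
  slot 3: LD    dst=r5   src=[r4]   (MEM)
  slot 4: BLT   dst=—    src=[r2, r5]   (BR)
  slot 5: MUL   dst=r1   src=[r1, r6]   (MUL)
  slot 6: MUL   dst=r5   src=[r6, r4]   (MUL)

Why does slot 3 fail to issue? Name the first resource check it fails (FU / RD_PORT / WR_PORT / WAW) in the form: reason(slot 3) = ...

reason(slot 3) = RD_PORT

slot 0 (ALU): ISSUE — free A1,Mu2,Ld1,B1 rp2 wp3
slot 1 (BR): ISSUE — free A1,Mu2,Ld1,B0 rp0 wp3
slot 2 (ALU): stall RD_PORT — free A1,Mu2,Ld1,B0 rp0 wp3
slot 3 (MEM): stall RD_PORT — free A1,Mu2,Ld1,B0 rp0 wp3
slot 4 (BR): stall FU — free A1,Mu2,Ld1,B0 rp0 wp3
slot 5 (MUL): stall RD_PORT — free A1,Mu2,Ld1,B0 rp0 wp3
slot 6 (MUL): stall RD_PORT — free A1,Mu2,Ld1,B0 rp0 wp3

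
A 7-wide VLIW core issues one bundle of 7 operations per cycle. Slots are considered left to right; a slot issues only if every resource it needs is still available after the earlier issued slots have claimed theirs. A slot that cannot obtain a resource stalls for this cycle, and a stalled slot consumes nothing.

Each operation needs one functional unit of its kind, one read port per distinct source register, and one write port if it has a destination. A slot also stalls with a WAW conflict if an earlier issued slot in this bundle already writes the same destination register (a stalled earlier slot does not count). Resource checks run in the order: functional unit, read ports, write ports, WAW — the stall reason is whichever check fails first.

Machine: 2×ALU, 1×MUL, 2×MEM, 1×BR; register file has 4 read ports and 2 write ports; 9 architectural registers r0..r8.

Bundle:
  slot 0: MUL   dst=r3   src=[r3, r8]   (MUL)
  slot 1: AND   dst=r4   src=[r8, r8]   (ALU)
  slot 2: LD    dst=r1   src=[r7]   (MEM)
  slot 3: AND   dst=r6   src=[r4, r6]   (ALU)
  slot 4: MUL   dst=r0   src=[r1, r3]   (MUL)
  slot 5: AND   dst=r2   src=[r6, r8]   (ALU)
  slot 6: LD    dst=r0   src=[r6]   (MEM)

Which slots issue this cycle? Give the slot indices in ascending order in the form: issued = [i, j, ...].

slot 0 (MUL): ISSUE — free A2,Mu0,Ld2,B1 rp2 wp1
slot 1 (ALU): ISSUE — free A1,Mu0,Ld2,B1 rp1 wp0
slot 2 (MEM): stall WR_PORT — free A1,Mu0,Ld2,B1 rp1 wp0
slot 3 (ALU): stall RD_PORT — free A1,Mu0,Ld2,B1 rp1 wp0
slot 4 (MUL): stall FU — free A1,Mu0,Ld2,B1 rp1 wp0
slot 5 (ALU): stall RD_PORT — free A1,Mu0,Ld2,B1 rp1 wp0
slot 6 (MEM): stall WR_PORT — free A1,Mu0,Ld2,B1 rp1 wp0

issued = [0, 1]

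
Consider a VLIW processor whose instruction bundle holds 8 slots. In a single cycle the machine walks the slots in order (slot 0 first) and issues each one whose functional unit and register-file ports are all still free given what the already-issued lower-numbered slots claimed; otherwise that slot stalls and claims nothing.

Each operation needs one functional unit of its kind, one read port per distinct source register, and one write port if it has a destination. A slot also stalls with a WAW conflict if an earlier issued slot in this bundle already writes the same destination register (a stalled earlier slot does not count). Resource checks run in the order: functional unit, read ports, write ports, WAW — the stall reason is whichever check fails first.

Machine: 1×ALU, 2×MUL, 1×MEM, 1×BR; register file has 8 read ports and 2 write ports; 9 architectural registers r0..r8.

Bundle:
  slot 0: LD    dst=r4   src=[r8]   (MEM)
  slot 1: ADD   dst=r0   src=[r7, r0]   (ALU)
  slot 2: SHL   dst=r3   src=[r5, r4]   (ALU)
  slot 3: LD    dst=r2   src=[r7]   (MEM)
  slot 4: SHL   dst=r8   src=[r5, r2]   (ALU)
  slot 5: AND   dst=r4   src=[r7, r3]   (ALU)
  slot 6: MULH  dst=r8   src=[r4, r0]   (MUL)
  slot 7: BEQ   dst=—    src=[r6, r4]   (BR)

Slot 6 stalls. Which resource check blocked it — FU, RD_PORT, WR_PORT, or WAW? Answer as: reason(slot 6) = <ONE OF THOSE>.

(0) want 1×MEM +1rd +1wr — yes → AL1|MU2|ME0|BR1|rd7|wr1
(1) want 1×ALU +2rd +1wr — yes → AL0|MU2|ME0|BR1|rd5|wr0
(2) want 1×ALU +2rd +1wr — FU → AL0|MU2|ME0|BR1|rd5|wr0
(3) want 1×MEM +1rd +1wr — FU → AL0|MU2|ME0|BR1|rd5|wr0
(4) want 1×ALU +2rd +1wr — FU → AL0|MU2|ME0|BR1|rd5|wr0
(5) want 1×ALU +2rd +1wr — FU → AL0|MU2|ME0|BR1|rd5|wr0
(6) want 1×MUL +2rd +1wr — WR_PORT → AL0|MU2|ME0|BR1|rd5|wr0
(7) want 1×BR +2rd +0wr — yes → AL0|MU2|ME0|BR0|rd3|wr0

reason(slot 6) = WR_PORT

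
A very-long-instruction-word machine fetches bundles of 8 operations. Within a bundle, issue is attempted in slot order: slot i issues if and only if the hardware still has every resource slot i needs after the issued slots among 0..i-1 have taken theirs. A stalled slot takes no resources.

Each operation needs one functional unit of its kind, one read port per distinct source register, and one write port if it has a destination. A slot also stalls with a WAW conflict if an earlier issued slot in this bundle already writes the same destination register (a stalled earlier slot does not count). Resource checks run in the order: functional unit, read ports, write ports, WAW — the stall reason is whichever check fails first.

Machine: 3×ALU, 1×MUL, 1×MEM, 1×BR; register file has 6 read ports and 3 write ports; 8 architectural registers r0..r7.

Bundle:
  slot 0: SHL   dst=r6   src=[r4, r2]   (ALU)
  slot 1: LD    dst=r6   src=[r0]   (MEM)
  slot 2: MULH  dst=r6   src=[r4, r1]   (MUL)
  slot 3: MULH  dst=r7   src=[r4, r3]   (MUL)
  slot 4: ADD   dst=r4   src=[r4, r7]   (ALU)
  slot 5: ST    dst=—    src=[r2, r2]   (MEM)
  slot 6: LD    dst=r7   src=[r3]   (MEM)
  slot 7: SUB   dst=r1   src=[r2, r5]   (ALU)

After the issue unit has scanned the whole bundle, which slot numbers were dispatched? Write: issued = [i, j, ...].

slot 0 (ALU): ISSUE — free A2,Mu1,Ld1,B1 rp4 wp2
slot 1 (MEM): stall WAW — free A2,Mu1,Ld1,B1 rp4 wp2
slot 2 (MUL): stall WAW — free A2,Mu1,Ld1,B1 rp4 wp2
slot 3 (MUL): ISSUE — free A2,Mu0,Ld1,B1 rp2 wp1
slot 4 (ALU): ISSUE — free A1,Mu0,Ld1,B1 rp0 wp0
slot 5 (MEM): stall RD_PORT — free A1,Mu0,Ld1,B1 rp0 wp0
slot 6 (MEM): stall RD_PORT — free A1,Mu0,Ld1,B1 rp0 wp0
slot 7 (ALU): stall RD_PORT — free A1,Mu0,Ld1,B1 rp0 wp0

issued = [0, 3, 4]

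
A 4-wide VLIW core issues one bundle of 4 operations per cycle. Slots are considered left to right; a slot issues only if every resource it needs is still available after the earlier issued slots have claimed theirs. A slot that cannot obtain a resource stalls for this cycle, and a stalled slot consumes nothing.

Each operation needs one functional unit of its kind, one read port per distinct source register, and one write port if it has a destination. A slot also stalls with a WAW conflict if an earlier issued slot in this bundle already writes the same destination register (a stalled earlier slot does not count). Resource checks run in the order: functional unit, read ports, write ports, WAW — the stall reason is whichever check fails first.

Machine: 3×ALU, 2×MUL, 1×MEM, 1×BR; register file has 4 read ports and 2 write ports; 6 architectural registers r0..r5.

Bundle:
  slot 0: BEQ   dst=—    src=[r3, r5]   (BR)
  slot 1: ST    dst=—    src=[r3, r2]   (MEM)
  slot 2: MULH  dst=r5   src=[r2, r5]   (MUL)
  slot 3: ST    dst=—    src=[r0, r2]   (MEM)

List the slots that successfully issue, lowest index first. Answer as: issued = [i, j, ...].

issued = [0, 1]

[0] BR needs rd=2 wr=0: ok; after: ALU=3 MUL=2 MEM=1 BR=0, R=2, W=2
[1] MEM needs rd=2 wr=0: ok; after: ALU=3 MUL=2 MEM=0 BR=0, R=0, W=2
[2] MUL needs rd=2 wr=1: RD_PORT; after: ALU=3 MUL=2 MEM=0 BR=0, R=0, W=2
[3] MEM needs rd=2 wr=0: FU; after: ALU=3 MUL=2 MEM=0 BR=0, R=0, W=2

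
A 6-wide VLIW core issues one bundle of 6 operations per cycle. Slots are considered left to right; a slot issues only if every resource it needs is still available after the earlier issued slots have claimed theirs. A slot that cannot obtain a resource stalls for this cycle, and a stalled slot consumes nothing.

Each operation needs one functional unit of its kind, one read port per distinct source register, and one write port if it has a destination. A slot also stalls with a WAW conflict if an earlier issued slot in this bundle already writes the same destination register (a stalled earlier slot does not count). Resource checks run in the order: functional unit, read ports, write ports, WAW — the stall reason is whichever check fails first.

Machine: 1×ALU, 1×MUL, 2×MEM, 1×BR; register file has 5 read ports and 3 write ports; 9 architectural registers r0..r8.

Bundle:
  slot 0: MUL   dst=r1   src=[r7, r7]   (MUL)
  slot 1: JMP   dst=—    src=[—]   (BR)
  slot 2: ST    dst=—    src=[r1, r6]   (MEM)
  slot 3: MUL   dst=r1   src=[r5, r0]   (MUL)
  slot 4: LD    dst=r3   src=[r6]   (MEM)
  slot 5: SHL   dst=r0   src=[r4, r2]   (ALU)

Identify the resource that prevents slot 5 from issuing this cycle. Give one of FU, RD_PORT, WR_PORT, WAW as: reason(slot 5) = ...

[0] MUL needs rd=1 wr=1: ok; after: ALU=1 MUL=0 MEM=2 BR=1, R=4, W=2
[1] BR needs rd=0 wr=0: ok; after: ALU=1 MUL=0 MEM=2 BR=0, R=4, W=2
[2] MEM needs rd=2 wr=0: ok; after: ALU=1 MUL=0 MEM=1 BR=0, R=2, W=2
[3] MUL needs rd=2 wr=1: FU; after: ALU=1 MUL=0 MEM=1 BR=0, R=2, W=2
[4] MEM needs rd=1 wr=1: ok; after: ALU=1 MUL=0 MEM=0 BR=0, R=1, W=1
[5] ALU needs rd=2 wr=1: RD_PORT; after: ALU=1 MUL=0 MEM=0 BR=0, R=1, W=1

reason(slot 5) = RD_PORT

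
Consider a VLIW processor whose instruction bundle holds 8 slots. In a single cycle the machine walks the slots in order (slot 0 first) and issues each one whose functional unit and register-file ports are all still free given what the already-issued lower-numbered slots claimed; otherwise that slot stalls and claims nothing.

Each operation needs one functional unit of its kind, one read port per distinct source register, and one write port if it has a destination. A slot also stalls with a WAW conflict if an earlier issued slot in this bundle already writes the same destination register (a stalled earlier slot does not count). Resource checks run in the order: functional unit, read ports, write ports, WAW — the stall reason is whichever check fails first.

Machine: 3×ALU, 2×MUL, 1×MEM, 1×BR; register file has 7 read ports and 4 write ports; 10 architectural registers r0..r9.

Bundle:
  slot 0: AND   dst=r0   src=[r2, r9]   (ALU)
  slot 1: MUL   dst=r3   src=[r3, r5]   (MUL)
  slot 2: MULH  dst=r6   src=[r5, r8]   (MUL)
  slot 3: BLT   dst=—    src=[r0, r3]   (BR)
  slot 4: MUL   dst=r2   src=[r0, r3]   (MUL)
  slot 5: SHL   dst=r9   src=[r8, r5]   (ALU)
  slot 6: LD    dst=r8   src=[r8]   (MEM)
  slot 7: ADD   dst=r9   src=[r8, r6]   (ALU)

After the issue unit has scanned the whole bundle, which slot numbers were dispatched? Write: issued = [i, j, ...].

issued = [0, 1, 2, 6]

  0. ALU→r0 ⇒ go  {2A/2Mu/1Ld/1B | 5r 3w}
  1. MUL→r3 ⇒ go  {2A/1Mu/1Ld/1B | 3r 2w}
  2. MUL→r6 ⇒ go  {2A/0Mu/1Ld/1B | 1r 1w}
  3. BR ⇒ no(RD_PORT)  {2A/0Mu/1Ld/1B | 1r 1w}
  4. MUL→r2 ⇒ no(FU)  {2A/0Mu/1Ld/1B | 1r 1w}
  5. ALU→r9 ⇒ no(RD_PORT)  {2A/0Mu/1Ld/1B | 1r 1w}
  6. MEM→r8 ⇒ go  {2A/0Mu/0Ld/1B | 0r 0w}
  7. ALU→r9 ⇒ no(RD_PORT)  {2A/0Mu/0Ld/1B | 0r 0w}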